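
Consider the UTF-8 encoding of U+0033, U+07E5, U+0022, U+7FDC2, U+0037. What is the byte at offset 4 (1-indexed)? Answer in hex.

0x22

1-indexed offset 4 is 0-indexed offset 3.
U+0033 → 1-byte form 33 at offsets 0–0.
U+07E5 → 2-byte form DF A5 at offsets 1–2.
U+0022 → 1-byte form 22 at offsets 3–3.
Offset 3 falls in char 3's range; it's byte 1 of 22 = 0x22.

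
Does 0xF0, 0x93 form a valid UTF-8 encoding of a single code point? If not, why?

invalid (sequence truncated)

Leading byte 0xF0 = 11110000 → 4-byte form, but only 2 bytes are present.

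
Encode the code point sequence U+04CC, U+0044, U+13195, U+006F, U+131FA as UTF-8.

U+04CC: 2-byte form → D3 8C.
U+0044: 1-byte form → 44.
U+13195: 4-byte form → F0 93 86 95.
U+006F: 1-byte form → 6F.
U+131FA: 4-byte form → F0 93 87 BA.
Concatenated (12 bytes): D3 8C 44 F0 93 86 95 6F F0 93 87 BA.

D3 8C 44 F0 93 86 95 6F F0 93 87 BA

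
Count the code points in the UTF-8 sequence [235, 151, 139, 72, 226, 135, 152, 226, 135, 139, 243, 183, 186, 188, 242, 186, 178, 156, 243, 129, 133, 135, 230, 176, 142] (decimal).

8

Byte at offset 0: 0xEB = 11101011 → 3-byte char (#1). Advance 3.
Byte at offset 3: 0x48 = 01001000 → 1-byte char (#2). Advance 1.
Byte at offset 4: 0xE2 = 11100010 → 3-byte char (#3). Advance 3.
Byte at offset 7: 0xE2 = 11100010 → 3-byte char (#4). Advance 3.
Byte at offset 10: 0xF3 = 11110011 → 4-byte char (#5). Advance 4.
Byte at offset 14: 0xF2 = 11110010 → 4-byte char (#6). Advance 4.
Byte at offset 18: 0xF3 = 11110011 → 4-byte char (#7). Advance 4.
Byte at offset 22: 0xE6 = 11100110 → 3-byte char (#8). Advance 3.
Reached end at offset 25 after 8 code points.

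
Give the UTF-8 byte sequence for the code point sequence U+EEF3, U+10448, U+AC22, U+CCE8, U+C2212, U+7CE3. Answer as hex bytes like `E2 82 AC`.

U+EEF3: 3-byte form → EE BB B3.
U+10448: 4-byte form → F0 90 91 88.
U+AC22: 3-byte form → EA B0 A2.
U+CCE8: 3-byte form → EC B3 A8.
U+C2212: 4-byte form → F3 82 88 92.
U+7CE3: 3-byte form → E7 B3 A3.
Concatenated (20 bytes): EE BB B3 F0 90 91 88 EA B0 A2 EC B3 A8 F3 82 88 92 E7 B3 A3.

EE BB B3 F0 90 91 88 EA B0 A2 EC B3 A8 F3 82 88 92 E7 B3 A3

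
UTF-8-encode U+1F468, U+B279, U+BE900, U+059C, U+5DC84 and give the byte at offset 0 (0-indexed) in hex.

U+1F468 → 4-byte form F0 9F 91 A8 at offsets 0–3.
Offset 0 falls in char 1's range; it's byte 1 of F0 9F 91 A8 = 0xF0.

0xF0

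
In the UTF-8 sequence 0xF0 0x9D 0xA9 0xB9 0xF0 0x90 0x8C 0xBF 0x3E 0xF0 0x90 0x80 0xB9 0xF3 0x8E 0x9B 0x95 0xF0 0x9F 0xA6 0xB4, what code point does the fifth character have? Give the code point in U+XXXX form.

U+CE6D5

Offset 0: leading byte 0xF0 = 11110000 → 4-byte char #1 = F0 9D A9 B9.
Offset 4: leading byte 0xF0 = 11110000 → 4-byte char #2 = F0 90 8C BF.
Offset 8: leading byte 0x3E = 00111110 → 1-byte char #3 = 3E.
Offset 9: leading byte 0xF0 = 11110000 → 4-byte char #4 = F0 90 80 B9.
Offset 13: leading byte 0xF3 = 11110011 → 4-byte char #5 = F3 8E 9B 95.
Leading byte 0xF3 = 11110011 matches 11110xxx → 4-byte sequence.
Byte 1: 0xF3 = 11110011, payload 011 (3 bits).
Byte 2: 0x8E = 10001110 (10xxxxxx ✓), payload 001110.
Byte 3: 0x9B = 10011011 (10xxxxxx ✓), payload 011011.
Byte 4: 0x95 = 10010101 (10xxxxxx ✓), payload 010101.
Concatenate: 011001110011011010101 = 0xCE6D5 (21 bits → U+CE6D5).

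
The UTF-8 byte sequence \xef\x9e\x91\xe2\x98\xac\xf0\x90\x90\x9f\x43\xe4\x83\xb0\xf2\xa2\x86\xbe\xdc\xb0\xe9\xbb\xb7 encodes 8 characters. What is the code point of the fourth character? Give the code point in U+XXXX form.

U+0043

Offset 0: leading byte 0xEF = 11101111 → 3-byte char #1 = EF 9E 91.
Offset 3: leading byte 0xE2 = 11100010 → 3-byte char #2 = E2 98 AC.
Offset 6: leading byte 0xF0 = 11110000 → 4-byte char #3 = F0 90 90 9F.
Offset 10: leading byte 0x43 = 01000011 → 1-byte char #4 = 43.
Leading byte 0x43 = 01000011 matches 0xxxxxxx → 1-byte sequence.
Byte 1: 0x43 = 01000011, payload 1000011 (7 bits).
Concatenate: 1000011 = 0x43 (7 bits → U+0043).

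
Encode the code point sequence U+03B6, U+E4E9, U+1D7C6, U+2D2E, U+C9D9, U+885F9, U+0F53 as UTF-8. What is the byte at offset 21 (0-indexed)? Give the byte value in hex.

0x93

U+03B6 → 2-byte form CE B6 at offsets 0–1.
U+E4E9 → 3-byte form EE 93 A9 at offsets 2–4.
U+1D7C6 → 4-byte form F0 9D 9F 86 at offsets 5–8.
U+2D2E → 3-byte form E2 B4 AE at offsets 9–11.
U+C9D9 → 3-byte form EC A7 99 at offsets 12–14.
U+885F9 → 4-byte form F2 88 97 B9 at offsets 15–18.
U+0F53 → 3-byte form E0 BD 93 at offsets 19–21.
Offset 21 falls in char 7's range; it's byte 3 of E0 BD 93 = 0x93.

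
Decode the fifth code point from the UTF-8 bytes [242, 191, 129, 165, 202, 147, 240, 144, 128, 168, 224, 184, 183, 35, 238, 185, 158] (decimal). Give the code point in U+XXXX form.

Offset 0: leading byte 0xF2 = 11110010 → 4-byte char #1 = F2 BF 81 A5.
Offset 4: leading byte 0xCA = 11001010 → 2-byte char #2 = CA 93.
Offset 6: leading byte 0xF0 = 11110000 → 4-byte char #3 = F0 90 80 A8.
Offset 10: leading byte 0xE0 = 11100000 → 3-byte char #4 = E0 B8 B7.
Offset 13: leading byte 0x23 = 00100011 → 1-byte char #5 = 23.
Leading byte 0x23 = 00100011 matches 0xxxxxxx → 1-byte sequence.
Byte 1: 0x23 = 00100011, payload 0100011 (7 bits).
Concatenate: 0100011 = 0x23 (7 bits → U+0023).

U+0023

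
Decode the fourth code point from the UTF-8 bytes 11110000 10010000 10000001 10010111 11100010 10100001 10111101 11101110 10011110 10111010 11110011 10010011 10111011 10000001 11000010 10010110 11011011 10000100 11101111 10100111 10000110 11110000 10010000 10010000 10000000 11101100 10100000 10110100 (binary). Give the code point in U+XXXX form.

U+D3EC1

Offset 0: leading byte 0xF0 = 11110000 → 4-byte char #1 = F0 90 81 97.
Offset 4: leading byte 0xE2 = 11100010 → 3-byte char #2 = E2 A1 BD.
Offset 7: leading byte 0xEE = 11101110 → 3-byte char #3 = EE 9E BA.
Offset 10: leading byte 0xF3 = 11110011 → 4-byte char #4 = F3 93 BB 81.
Leading byte 0xF3 = 11110011 matches 11110xxx → 4-byte sequence.
Byte 1: 0xF3 = 11110011, payload 011 (3 bits).
Byte 2: 0x93 = 10010011 (10xxxxxx ✓), payload 010011.
Byte 3: 0xBB = 10111011 (10xxxxxx ✓), payload 111011.
Byte 4: 0x81 = 10000001 (10xxxxxx ✓), payload 000001.
Concatenate: 011010011111011000001 = 0xD3EC1 (21 bits → U+D3EC1).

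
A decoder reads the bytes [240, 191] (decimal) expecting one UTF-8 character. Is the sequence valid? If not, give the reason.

Leading byte 0xF0 = 11110000 → 4-byte form, but only 2 bytes are present.

invalid (sequence truncated)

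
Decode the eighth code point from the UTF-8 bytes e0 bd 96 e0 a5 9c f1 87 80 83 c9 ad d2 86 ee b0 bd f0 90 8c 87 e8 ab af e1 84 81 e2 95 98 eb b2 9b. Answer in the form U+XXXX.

U+8AEF

Offset 0: leading byte 0xE0 = 11100000 → 3-byte char #1 = E0 BD 96.
Offset 3: leading byte 0xE0 = 11100000 → 3-byte char #2 = E0 A5 9C.
Offset 6: leading byte 0xF1 = 11110001 → 4-byte char #3 = F1 87 80 83.
Offset 10: leading byte 0xC9 = 11001001 → 2-byte char #4 = C9 AD.
Offset 12: leading byte 0xD2 = 11010010 → 2-byte char #5 = D2 86.
Offset 14: leading byte 0xEE = 11101110 → 3-byte char #6 = EE B0 BD.
Offset 17: leading byte 0xF0 = 11110000 → 4-byte char #7 = F0 90 8C 87.
Offset 21: leading byte 0xE8 = 11101000 → 3-byte char #8 = E8 AB AF.
Leading byte 0xE8 = 11101000 matches 1110xxxx → 3-byte sequence.
Byte 1: 0xE8 = 11101000, payload 1000 (4 bits).
Byte 2: 0xAB = 10101011 (10xxxxxx ✓), payload 101011.
Byte 3: 0xAF = 10101111 (10xxxxxx ✓), payload 101111.
Concatenate: 1000101011101111 = 0x8AEF (16 bits → U+8AEF).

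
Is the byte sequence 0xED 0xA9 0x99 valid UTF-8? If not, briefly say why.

invalid (encodes a surrogate (U+D800–U+DFFF))

Structurally a 3-byte sequence; payload = 0xDA59.
But 0xDA59 is in U+D800–U+DFFF, the surrogate range. Surrogates are not Unicode scalar values and are forbidden in UTF-8.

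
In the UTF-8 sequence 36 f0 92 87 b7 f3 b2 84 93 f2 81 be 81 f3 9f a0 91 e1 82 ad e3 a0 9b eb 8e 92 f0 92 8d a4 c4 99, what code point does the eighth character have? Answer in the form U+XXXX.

Offset 0: leading byte 0x36 = 00110110 → 1-byte char #1 = 36.
Offset 1: leading byte 0xF0 = 11110000 → 4-byte char #2 = F0 92 87 B7.
Offset 5: leading byte 0xF3 = 11110011 → 4-byte char #3 = F3 B2 84 93.
Offset 9: leading byte 0xF2 = 11110010 → 4-byte char #4 = F2 81 BE 81.
Offset 13: leading byte 0xF3 = 11110011 → 4-byte char #5 = F3 9F A0 91.
Offset 17: leading byte 0xE1 = 11100001 → 3-byte char #6 = E1 82 AD.
Offset 20: leading byte 0xE3 = 11100011 → 3-byte char #7 = E3 A0 9B.
Offset 23: leading byte 0xEB = 11101011 → 3-byte char #8 = EB 8E 92.
Leading byte 0xEB = 11101011 matches 1110xxxx → 3-byte sequence.
Byte 1: 0xEB = 11101011, payload 1011 (4 bits).
Byte 2: 0x8E = 10001110 (10xxxxxx ✓), payload 001110.
Byte 3: 0x92 = 10010010 (10xxxxxx ✓), payload 010010.
Concatenate: 1011001110010010 = 0xB392 (16 bits → U+B392).

U+B392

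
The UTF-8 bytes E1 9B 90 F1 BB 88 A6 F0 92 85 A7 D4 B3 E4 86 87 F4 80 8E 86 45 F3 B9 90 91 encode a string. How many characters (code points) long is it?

Byte at offset 0: 0xE1 = 11100001 → 3-byte char (#1). Advance 3.
Byte at offset 3: 0xF1 = 11110001 → 4-byte char (#2). Advance 4.
Byte at offset 7: 0xF0 = 11110000 → 4-byte char (#3). Advance 4.
Byte at offset 11: 0xD4 = 11010100 → 2-byte char (#4). Advance 2.
Byte at offset 13: 0xE4 = 11100100 → 3-byte char (#5). Advance 3.
Byte at offset 16: 0xF4 = 11110100 → 4-byte char (#6). Advance 4.
Byte at offset 20: 0x45 = 01000101 → 1-byte char (#7). Advance 1.
Byte at offset 21: 0xF3 = 11110011 → 4-byte char (#8). Advance 4.
Reached end at offset 25 after 8 code points.

8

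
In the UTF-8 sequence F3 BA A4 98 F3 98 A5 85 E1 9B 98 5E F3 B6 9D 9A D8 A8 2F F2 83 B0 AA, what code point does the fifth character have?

Offset 0: leading byte 0xF3 = 11110011 → 4-byte char #1 = F3 BA A4 98.
Offset 4: leading byte 0xF3 = 11110011 → 4-byte char #2 = F3 98 A5 85.
Offset 8: leading byte 0xE1 = 11100001 → 3-byte char #3 = E1 9B 98.
Offset 11: leading byte 0x5E = 01011110 → 1-byte char #4 = 5E.
Offset 12: leading byte 0xF3 = 11110011 → 4-byte char #5 = F3 B6 9D 9A.
Leading byte 0xF3 = 11110011 matches 11110xxx → 4-byte sequence.
Byte 1: 0xF3 = 11110011, payload 011 (3 bits).
Byte 2: 0xB6 = 10110110 (10xxxxxx ✓), payload 110110.
Byte 3: 0x9D = 10011101 (10xxxxxx ✓), payload 011101.
Byte 4: 0x9A = 10011010 (10xxxxxx ✓), payload 011010.
Concatenate: 011110110011101011010 = 0xF675A (21 bits → U+F675A).

U+F675A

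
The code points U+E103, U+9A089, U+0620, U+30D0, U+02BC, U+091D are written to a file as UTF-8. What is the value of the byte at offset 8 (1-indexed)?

0xD8

1-indexed offset 8 is 0-indexed offset 7.
U+E103 → 3-byte form EE 84 83 at offsets 0–2.
U+9A089 → 4-byte form F2 9A 82 89 at offsets 3–6.
U+0620 → 2-byte form D8 A0 at offsets 7–8.
Offset 7 falls in char 3's range; it's byte 1 of D8 A0 = 0xD8.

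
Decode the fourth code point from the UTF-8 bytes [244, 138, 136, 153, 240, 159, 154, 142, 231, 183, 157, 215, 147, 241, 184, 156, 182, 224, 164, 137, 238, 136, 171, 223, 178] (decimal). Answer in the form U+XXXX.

Offset 0: leading byte 0xF4 = 11110100 → 4-byte char #1 = F4 8A 88 99.
Offset 4: leading byte 0xF0 = 11110000 → 4-byte char #2 = F0 9F 9A 8E.
Offset 8: leading byte 0xE7 = 11100111 → 3-byte char #3 = E7 B7 9D.
Offset 11: leading byte 0xD7 = 11010111 → 2-byte char #4 = D7 93.
Leading byte 0xD7 = 11010111 matches 110xxxxx → 2-byte sequence.
Byte 1: 0xD7 = 11010111, payload 10111 (5 bits).
Byte 2: 0x93 = 10010011 (10xxxxxx ✓), payload 010011.
Concatenate: 10111010011 = 0x5D3 (11 bits → U+05D3).

U+05D3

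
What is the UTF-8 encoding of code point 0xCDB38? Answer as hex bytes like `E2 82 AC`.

F3 8D AC B8

U+CDB38 = 0xCDB38 = 842552 decimal. In range U+10000–U+10FFFF → 4-byte form: 11110xxx 10xxxxxx 10xxxxxx 10xxxxxx.
Binary (21 bits): 011001101101100111000.
Split 3+6+6+6: 011 | 001101 | 101100 | 111000.
Byte 1: 11110011 = 0xF3.
Byte 2: 10001101 = 0x8D.
Byte 3: 10101100 = 0xAC.
Byte 4: 10111000 = 0xB8.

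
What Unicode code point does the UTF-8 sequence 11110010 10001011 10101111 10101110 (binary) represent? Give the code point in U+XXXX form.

U+8BBEE

Leading byte 0xF2 = 11110010 matches 11110xxx → 4-byte sequence.
Byte 1: 0xF2 = 11110010, payload 010 (3 bits).
Byte 2: 0x8B = 10001011 (10xxxxxx ✓), payload 001011.
Byte 3: 0xAF = 10101111 (10xxxxxx ✓), payload 101111.
Byte 4: 0xAE = 10101110 (10xxxxxx ✓), payload 101110.
Concatenate: 010001011101111101110 = 0x8BBEE (21 bits → U+8BBEE).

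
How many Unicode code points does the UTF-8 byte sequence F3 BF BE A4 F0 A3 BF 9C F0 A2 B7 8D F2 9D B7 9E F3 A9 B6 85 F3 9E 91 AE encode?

6

Byte at offset 0: 0xF3 = 11110011 → 4-byte char (#1). Advance 4.
Byte at offset 4: 0xF0 = 11110000 → 4-byte char (#2). Advance 4.
Byte at offset 8: 0xF0 = 11110000 → 4-byte char (#3). Advance 4.
Byte at offset 12: 0xF2 = 11110010 → 4-byte char (#4). Advance 4.
Byte at offset 16: 0xF3 = 11110011 → 4-byte char (#5). Advance 4.
Byte at offset 20: 0xF3 = 11110011 → 4-byte char (#6). Advance 4.
Reached end at offset 24 after 6 code points.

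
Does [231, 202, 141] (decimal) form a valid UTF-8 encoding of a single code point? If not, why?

invalid (non-continuation byte where continuation expected)

Leading byte 0xE7 = 11100111 → 3-byte form.
Byte 2 is 0xCA = 11001010, which is not 10xxxxxx — expected a continuation byte.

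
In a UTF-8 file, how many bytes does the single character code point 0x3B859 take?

4

U+3B859 = 0x3B859. UTF-8 uses 1 byte below 0x80, 2 below 0x800, 3 below 0x10000, 4 up to 0x10FFFF. 0x3B859 is in U+10000–U+10FFFF → 4 bytes.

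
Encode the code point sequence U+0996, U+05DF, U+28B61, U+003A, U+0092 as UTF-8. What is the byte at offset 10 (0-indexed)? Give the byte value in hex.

0xC2

U+0996 → 3-byte form E0 A6 96 at offsets 0–2.
U+05DF → 2-byte form D7 9F at offsets 3–4.
U+28B61 → 4-byte form F0 A8 AD A1 at offsets 5–8.
U+003A → 1-byte form 3A at offsets 9–9.
U+0092 → 2-byte form C2 92 at offsets 10–11.
Offset 10 falls in char 5's range; it's byte 1 of C2 92 = 0xC2.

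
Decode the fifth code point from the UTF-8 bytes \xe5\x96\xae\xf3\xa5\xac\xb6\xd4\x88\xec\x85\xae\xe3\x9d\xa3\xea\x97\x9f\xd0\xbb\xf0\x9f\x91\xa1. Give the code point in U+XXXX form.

U+3763

Offset 0: leading byte 0xE5 = 11100101 → 3-byte char #1 = E5 96 AE.
Offset 3: leading byte 0xF3 = 11110011 → 4-byte char #2 = F3 A5 AC B6.
Offset 7: leading byte 0xD4 = 11010100 → 2-byte char #3 = D4 88.
Offset 9: leading byte 0xEC = 11101100 → 3-byte char #4 = EC 85 AE.
Offset 12: leading byte 0xE3 = 11100011 → 3-byte char #5 = E3 9D A3.
Leading byte 0xE3 = 11100011 matches 1110xxxx → 3-byte sequence.
Byte 1: 0xE3 = 11100011, payload 0011 (4 bits).
Byte 2: 0x9D = 10011101 (10xxxxxx ✓), payload 011101.
Byte 3: 0xA3 = 10100011 (10xxxxxx ✓), payload 100011.
Concatenate: 0011011101100011 = 0x3763 (16 bits → U+3763).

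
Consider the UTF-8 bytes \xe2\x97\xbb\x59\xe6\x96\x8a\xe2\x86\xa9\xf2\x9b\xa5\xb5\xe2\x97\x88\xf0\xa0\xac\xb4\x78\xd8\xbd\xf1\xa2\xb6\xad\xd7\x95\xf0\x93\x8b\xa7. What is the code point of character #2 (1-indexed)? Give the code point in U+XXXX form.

Offset 0: leading byte 0xE2 = 11100010 → 3-byte char #1 = E2 97 BB.
Offset 3: leading byte 0x59 = 01011001 → 1-byte char #2 = 59.
Leading byte 0x59 = 01011001 matches 0xxxxxxx → 1-byte sequence.
Byte 1: 0x59 = 01011001, payload 1011001 (7 bits).
Concatenate: 1011001 = 0x59 (7 bits → U+0059).

U+0059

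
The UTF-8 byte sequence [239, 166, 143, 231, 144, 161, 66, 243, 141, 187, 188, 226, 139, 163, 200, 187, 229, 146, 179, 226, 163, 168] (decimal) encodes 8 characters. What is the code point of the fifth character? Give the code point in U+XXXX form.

U+22E3

Offset 0: leading byte 0xEF = 11101111 → 3-byte char #1 = EF A6 8F.
Offset 3: leading byte 0xE7 = 11100111 → 3-byte char #2 = E7 90 A1.
Offset 6: leading byte 0x42 = 01000010 → 1-byte char #3 = 42.
Offset 7: leading byte 0xF3 = 11110011 → 4-byte char #4 = F3 8D BB BC.
Offset 11: leading byte 0xE2 = 11100010 → 3-byte char #5 = E2 8B A3.
Leading byte 0xE2 = 11100010 matches 1110xxxx → 3-byte sequence.
Byte 1: 0xE2 = 11100010, payload 0010 (4 bits).
Byte 2: 0x8B = 10001011 (10xxxxxx ✓), payload 001011.
Byte 3: 0xA3 = 10100011 (10xxxxxx ✓), payload 100011.
Concatenate: 0010001011100011 = 0x22E3 (16 bits → U+22E3).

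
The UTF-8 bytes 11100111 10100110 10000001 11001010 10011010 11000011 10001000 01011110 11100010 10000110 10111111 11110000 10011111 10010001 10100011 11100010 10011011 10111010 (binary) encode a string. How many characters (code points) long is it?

Byte at offset 0: 0xE7 = 11100111 → 3-byte char (#1). Advance 3.
Byte at offset 3: 0xCA = 11001010 → 2-byte char (#2). Advance 2.
Byte at offset 5: 0xC3 = 11000011 → 2-byte char (#3). Advance 2.
Byte at offset 7: 0x5E = 01011110 → 1-byte char (#4). Advance 1.
Byte at offset 8: 0xE2 = 11100010 → 3-byte char (#5). Advance 3.
Byte at offset 11: 0xF0 = 11110000 → 4-byte char (#6). Advance 4.
Byte at offset 15: 0xE2 = 11100010 → 3-byte char (#7). Advance 3.
Reached end at offset 18 after 7 code points.

7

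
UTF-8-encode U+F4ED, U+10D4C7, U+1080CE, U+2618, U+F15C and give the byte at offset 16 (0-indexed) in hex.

U+F4ED → 3-byte form EF 93 AD at offsets 0–2.
U+10D4C7 → 4-byte form F4 8D 93 87 at offsets 3–6.
U+1080CE → 4-byte form F4 88 83 8E at offsets 7–10.
U+2618 → 3-byte form E2 98 98 at offsets 11–13.
U+F15C → 3-byte form EF 85 9C at offsets 14–16.
Offset 16 falls in char 5's range; it's byte 3 of EF 85 9C = 0x9C.

0x9C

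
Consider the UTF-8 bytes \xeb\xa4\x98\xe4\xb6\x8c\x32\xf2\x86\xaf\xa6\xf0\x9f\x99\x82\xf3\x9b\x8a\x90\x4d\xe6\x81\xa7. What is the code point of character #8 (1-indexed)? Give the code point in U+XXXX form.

U+6067

Offset 0: leading byte 0xEB = 11101011 → 3-byte char #1 = EB A4 98.
Offset 3: leading byte 0xE4 = 11100100 → 3-byte char #2 = E4 B6 8C.
Offset 6: leading byte 0x32 = 00110010 → 1-byte char #3 = 32.
Offset 7: leading byte 0xF2 = 11110010 → 4-byte char #4 = F2 86 AF A6.
Offset 11: leading byte 0xF0 = 11110000 → 4-byte char #5 = F0 9F 99 82.
Offset 15: leading byte 0xF3 = 11110011 → 4-byte char #6 = F3 9B 8A 90.
Offset 19: leading byte 0x4D = 01001101 → 1-byte char #7 = 4D.
Offset 20: leading byte 0xE6 = 11100110 → 3-byte char #8 = E6 81 A7.
Leading byte 0xE6 = 11100110 matches 1110xxxx → 3-byte sequence.
Byte 1: 0xE6 = 11100110, payload 0110 (4 bits).
Byte 2: 0x81 = 10000001 (10xxxxxx ✓), payload 000001.
Byte 3: 0xA7 = 10100111 (10xxxxxx ✓), payload 100111.
Concatenate: 0110000001100111 = 0x6067 (16 bits → U+6067).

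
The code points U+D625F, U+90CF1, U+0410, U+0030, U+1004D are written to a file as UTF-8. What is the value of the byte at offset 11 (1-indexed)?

1-indexed offset 11 is 0-indexed offset 10.
U+D625F → 4-byte form F3 96 89 9F at offsets 0–3.
U+90CF1 → 4-byte form F2 90 B3 B1 at offsets 4–7.
U+0410 → 2-byte form D0 90 at offsets 8–9.
U+0030 → 1-byte form 30 at offsets 10–10.
Offset 10 falls in char 4's range; it's byte 1 of 30 = 0x30.

0x30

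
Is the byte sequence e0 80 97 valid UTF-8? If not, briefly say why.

invalid (overlong encoding)

Leading byte 0xE0 = 11100000 → 3-byte form.
Continuation bytes all match 10xxxxxx. Payload decodes to 0x17.
But 0x17 < 0x800, the minimum for a 3-byte sequence — this is an overlong encoding.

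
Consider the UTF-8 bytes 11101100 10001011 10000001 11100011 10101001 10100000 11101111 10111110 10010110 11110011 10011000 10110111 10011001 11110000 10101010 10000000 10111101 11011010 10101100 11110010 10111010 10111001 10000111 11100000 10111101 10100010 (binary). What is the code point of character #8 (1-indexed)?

U+0F62

Offset 0: leading byte 0xEC = 11101100 → 3-byte char #1 = EC 8B 81.
Offset 3: leading byte 0xE3 = 11100011 → 3-byte char #2 = E3 A9 A0.
Offset 6: leading byte 0xEF = 11101111 → 3-byte char #3 = EF BE 96.
Offset 9: leading byte 0xF3 = 11110011 → 4-byte char #4 = F3 98 B7 99.
Offset 13: leading byte 0xF0 = 11110000 → 4-byte char #5 = F0 AA 80 BD.
Offset 17: leading byte 0xDA = 11011010 → 2-byte char #6 = DA AC.
Offset 19: leading byte 0xF2 = 11110010 → 4-byte char #7 = F2 BA B9 87.
Offset 23: leading byte 0xE0 = 11100000 → 3-byte char #8 = E0 BD A2.
Leading byte 0xE0 = 11100000 matches 1110xxxx → 3-byte sequence.
Byte 1: 0xE0 = 11100000, payload 0000 (4 bits).
Byte 2: 0xBD = 10111101 (10xxxxxx ✓), payload 111101.
Byte 3: 0xA2 = 10100010 (10xxxxxx ✓), payload 100010.
Concatenate: 0000111101100010 = 0xF62 (16 bits → U+0F62).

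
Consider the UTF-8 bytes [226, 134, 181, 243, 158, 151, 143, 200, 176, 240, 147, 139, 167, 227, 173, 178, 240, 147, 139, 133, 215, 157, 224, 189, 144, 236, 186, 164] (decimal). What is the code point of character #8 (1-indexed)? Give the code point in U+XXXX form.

Offset 0: leading byte 0xE2 = 11100010 → 3-byte char #1 = E2 86 B5.
Offset 3: leading byte 0xF3 = 11110011 → 4-byte char #2 = F3 9E 97 8F.
Offset 7: leading byte 0xC8 = 11001000 → 2-byte char #3 = C8 B0.
Offset 9: leading byte 0xF0 = 11110000 → 4-byte char #4 = F0 93 8B A7.
Offset 13: leading byte 0xE3 = 11100011 → 3-byte char #5 = E3 AD B2.
Offset 16: leading byte 0xF0 = 11110000 → 4-byte char #6 = F0 93 8B 85.
Offset 20: leading byte 0xD7 = 11010111 → 2-byte char #7 = D7 9D.
Offset 22: leading byte 0xE0 = 11100000 → 3-byte char #8 = E0 BD 90.
Leading byte 0xE0 = 11100000 matches 1110xxxx → 3-byte sequence.
Byte 1: 0xE0 = 11100000, payload 0000 (4 bits).
Byte 2: 0xBD = 10111101 (10xxxxxx ✓), payload 111101.
Byte 3: 0x90 = 10010000 (10xxxxxx ✓), payload 010000.
Concatenate: 0000111101010000 = 0xF50 (16 bits → U+0F50).

U+0F50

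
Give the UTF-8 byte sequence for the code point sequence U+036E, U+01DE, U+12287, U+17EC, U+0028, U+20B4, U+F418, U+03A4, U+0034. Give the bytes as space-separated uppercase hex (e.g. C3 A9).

CD AE C7 9E F0 92 8A 87 E1 9F AC 28 E2 82 B4 EF 90 98 CE A4 34

U+036E: 2-byte form → CD AE.
U+01DE: 2-byte form → C7 9E.
U+12287: 4-byte form → F0 92 8A 87.
U+17EC: 3-byte form → E1 9F AC.
U+0028: 1-byte form → 28.
U+20B4: 3-byte form → E2 82 B4.
U+F418: 3-byte form → EF 90 98.
U+03A4: 2-byte form → CE A4.
U+0034: 1-byte form → 34.
Concatenated (21 bytes): CD AE C7 9E F0 92 8A 87 E1 9F AC 28 E2 82 B4 EF 90 98 CE A4 34.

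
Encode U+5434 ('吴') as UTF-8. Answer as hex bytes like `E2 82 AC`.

E5 90 B4

U+5434 = 0x5434 = 21556 decimal. In range U+0800–U+FFFF → 3-byte form: 1110xxxx 10xxxxxx 10xxxxxx.
Binary (16 bits): 0101010000110100.
Split 4+6+6: 0101 | 010000 | 110100.
Byte 1: 11100101 = 0xE5.
Byte 2: 10010000 = 0x90.
Byte 3: 10110100 = 0xB4.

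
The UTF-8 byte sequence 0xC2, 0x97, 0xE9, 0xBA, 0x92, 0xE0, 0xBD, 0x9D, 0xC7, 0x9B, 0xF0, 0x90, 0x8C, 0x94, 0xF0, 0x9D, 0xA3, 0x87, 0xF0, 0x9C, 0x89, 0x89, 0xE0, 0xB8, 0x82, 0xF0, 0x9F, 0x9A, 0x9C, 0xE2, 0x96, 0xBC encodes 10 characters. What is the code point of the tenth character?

Offset 0: leading byte 0xC2 = 11000010 → 2-byte char #1 = C2 97.
Offset 2: leading byte 0xE9 = 11101001 → 3-byte char #2 = E9 BA 92.
Offset 5: leading byte 0xE0 = 11100000 → 3-byte char #3 = E0 BD 9D.
Offset 8: leading byte 0xC7 = 11000111 → 2-byte char #4 = C7 9B.
Offset 10: leading byte 0xF0 = 11110000 → 4-byte char #5 = F0 90 8C 94.
Offset 14: leading byte 0xF0 = 11110000 → 4-byte char #6 = F0 9D A3 87.
Offset 18: leading byte 0xF0 = 11110000 → 4-byte char #7 = F0 9C 89 89.
Offset 22: leading byte 0xE0 = 11100000 → 3-byte char #8 = E0 B8 82.
Offset 25: leading byte 0xF0 = 11110000 → 4-byte char #9 = F0 9F 9A 9C.
Offset 29: leading byte 0xE2 = 11100010 → 3-byte char #10 = E2 96 BC.
Leading byte 0xE2 = 11100010 matches 1110xxxx → 3-byte sequence.
Byte 1: 0xE2 = 11100010, payload 0010 (4 bits).
Byte 2: 0x96 = 10010110 (10xxxxxx ✓), payload 010110.
Byte 3: 0xBC = 10111100 (10xxxxxx ✓), payload 111100.
Concatenate: 0010010110111100 = 0x25BC (16 bits → U+25BC).

U+25BC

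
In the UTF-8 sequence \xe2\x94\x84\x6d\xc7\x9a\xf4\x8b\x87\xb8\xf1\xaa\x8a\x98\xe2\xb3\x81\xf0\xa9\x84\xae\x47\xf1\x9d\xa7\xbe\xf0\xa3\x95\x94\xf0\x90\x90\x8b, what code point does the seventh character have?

Offset 0: leading byte 0xE2 = 11100010 → 3-byte char #1 = E2 94 84.
Offset 3: leading byte 0x6D = 01101101 → 1-byte char #2 = 6D.
Offset 4: leading byte 0xC7 = 11000111 → 2-byte char #3 = C7 9A.
Offset 6: leading byte 0xF4 = 11110100 → 4-byte char #4 = F4 8B 87 B8.
Offset 10: leading byte 0xF1 = 11110001 → 4-byte char #5 = F1 AA 8A 98.
Offset 14: leading byte 0xE2 = 11100010 → 3-byte char #6 = E2 B3 81.
Offset 17: leading byte 0xF0 = 11110000 → 4-byte char #7 = F0 A9 84 AE.
Leading byte 0xF0 = 11110000 matches 11110xxx → 4-byte sequence.
Byte 1: 0xF0 = 11110000, payload 000 (3 bits).
Byte 2: 0xA9 = 10101001 (10xxxxxx ✓), payload 101001.
Byte 3: 0x84 = 10000100 (10xxxxxx ✓), payload 000100.
Byte 4: 0xAE = 10101110 (10xxxxxx ✓), payload 101110.
Concatenate: 000101001000100101110 = 0x2912E (21 bits → U+2912E).

U+2912E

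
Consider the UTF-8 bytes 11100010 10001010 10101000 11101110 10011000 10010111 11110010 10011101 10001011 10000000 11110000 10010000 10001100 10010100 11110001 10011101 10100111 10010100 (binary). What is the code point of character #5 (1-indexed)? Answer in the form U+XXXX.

U+5D9D4

Offset 0: leading byte 0xE2 = 11100010 → 3-byte char #1 = E2 8A A8.
Offset 3: leading byte 0xEE = 11101110 → 3-byte char #2 = EE 98 97.
Offset 6: leading byte 0xF2 = 11110010 → 4-byte char #3 = F2 9D 8B 80.
Offset 10: leading byte 0xF0 = 11110000 → 4-byte char #4 = F0 90 8C 94.
Offset 14: leading byte 0xF1 = 11110001 → 4-byte char #5 = F1 9D A7 94.
Leading byte 0xF1 = 11110001 matches 11110xxx → 4-byte sequence.
Byte 1: 0xF1 = 11110001, payload 001 (3 bits).
Byte 2: 0x9D = 10011101 (10xxxxxx ✓), payload 011101.
Byte 3: 0xA7 = 10100111 (10xxxxxx ✓), payload 100111.
Byte 4: 0x94 = 10010100 (10xxxxxx ✓), payload 010100.
Concatenate: 001011101100111010100 = 0x5D9D4 (21 bits → U+5D9D4).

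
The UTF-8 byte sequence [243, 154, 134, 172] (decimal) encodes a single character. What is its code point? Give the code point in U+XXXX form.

Leading byte 0xF3 = 11110011 matches 11110xxx → 4-byte sequence.
Byte 1: 0xF3 = 11110011, payload 011 (3 bits).
Byte 2: 0x9A = 10011010 (10xxxxxx ✓), payload 011010.
Byte 3: 0x86 = 10000110 (10xxxxxx ✓), payload 000110.
Byte 4: 0xAC = 10101100 (10xxxxxx ✓), payload 101100.
Concatenate: 011011010000110101100 = 0xDA1AC (21 bits → U+DA1AC).

U+DA1AC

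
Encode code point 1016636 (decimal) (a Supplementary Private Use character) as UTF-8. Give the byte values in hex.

F3 B8 8C BC

U+F833C = 0xF833C = 1016636 decimal. In range U+10000–U+10FFFF → 4-byte form: 11110xxx 10xxxxxx 10xxxxxx 10xxxxxx.
Binary (21 bits): 011111000001100111100.
Split 3+6+6+6: 011 | 111000 | 001100 | 111100.
Byte 1: 11110011 = 0xF3.
Byte 2: 10111000 = 0xB8.
Byte 3: 10001100 = 0x8C.
Byte 4: 10111100 = 0xBC.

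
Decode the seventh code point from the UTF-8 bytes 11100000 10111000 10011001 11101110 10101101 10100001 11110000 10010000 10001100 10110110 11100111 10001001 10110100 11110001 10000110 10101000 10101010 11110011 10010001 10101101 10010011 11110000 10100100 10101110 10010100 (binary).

Offset 0: leading byte 0xE0 = 11100000 → 3-byte char #1 = E0 B8 99.
Offset 3: leading byte 0xEE = 11101110 → 3-byte char #2 = EE AD A1.
Offset 6: leading byte 0xF0 = 11110000 → 4-byte char #3 = F0 90 8C B6.
Offset 10: leading byte 0xE7 = 11100111 → 3-byte char #4 = E7 89 B4.
Offset 13: leading byte 0xF1 = 11110001 → 4-byte char #5 = F1 86 A8 AA.
Offset 17: leading byte 0xF3 = 11110011 → 4-byte char #6 = F3 91 AD 93.
Offset 21: leading byte 0xF0 = 11110000 → 4-byte char #7 = F0 A4 AE 94.
Leading byte 0xF0 = 11110000 matches 11110xxx → 4-byte sequence.
Byte 1: 0xF0 = 11110000, payload 000 (3 bits).
Byte 2: 0xA4 = 10100100 (10xxxxxx ✓), payload 100100.
Byte 3: 0xAE = 10101110 (10xxxxxx ✓), payload 101110.
Byte 4: 0x94 = 10010100 (10xxxxxx ✓), payload 010100.
Concatenate: 000100100101110010100 = 0x24B94 (21 bits → U+24B94).

U+24B94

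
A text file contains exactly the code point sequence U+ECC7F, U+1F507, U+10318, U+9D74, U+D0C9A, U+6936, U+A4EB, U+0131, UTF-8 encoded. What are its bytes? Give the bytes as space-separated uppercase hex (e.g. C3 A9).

U+ECC7F: 4-byte form → F3 AC B1 BF.
U+1F507: 4-byte form → F0 9F 94 87.
U+10318: 4-byte form → F0 90 8C 98.
U+9D74: 3-byte form → E9 B5 B4.
U+D0C9A: 4-byte form → F3 90 B2 9A.
U+6936: 3-byte form → E6 A4 B6.
U+A4EB: 3-byte form → EA 93 AB.
U+0131: 2-byte form → C4 B1.
Concatenated (27 bytes): F3 AC B1 BF F0 9F 94 87 F0 90 8C 98 E9 B5 B4 F3 90 B2 9A E6 A4 B6 EA 93 AB C4 B1.

F3 AC B1 BF F0 9F 94 87 F0 90 8C 98 E9 B5 B4 F3 90 B2 9A E6 A4 B6 EA 93 AB C4 B1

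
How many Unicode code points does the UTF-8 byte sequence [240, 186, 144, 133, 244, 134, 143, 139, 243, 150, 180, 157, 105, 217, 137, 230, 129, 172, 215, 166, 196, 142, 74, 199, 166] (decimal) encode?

Byte at offset 0: 0xF0 = 11110000 → 4-byte char (#1). Advance 4.
Byte at offset 4: 0xF4 = 11110100 → 4-byte char (#2). Advance 4.
Byte at offset 8: 0xF3 = 11110011 → 4-byte char (#3). Advance 4.
Byte at offset 12: 0x69 = 01101001 → 1-byte char (#4). Advance 1.
Byte at offset 13: 0xD9 = 11011001 → 2-byte char (#5). Advance 2.
Byte at offset 15: 0xE6 = 11100110 → 3-byte char (#6). Advance 3.
Byte at offset 18: 0xD7 = 11010111 → 2-byte char (#7). Advance 2.
Byte at offset 20: 0xC4 = 11000100 → 2-byte char (#8). Advance 2.
Byte at offset 22: 0x4A = 01001010 → 1-byte char (#9). Advance 1.
Byte at offset 23: 0xC7 = 11000111 → 2-byte char (#10). Advance 2.
Reached end at offset 25 after 10 code points.

10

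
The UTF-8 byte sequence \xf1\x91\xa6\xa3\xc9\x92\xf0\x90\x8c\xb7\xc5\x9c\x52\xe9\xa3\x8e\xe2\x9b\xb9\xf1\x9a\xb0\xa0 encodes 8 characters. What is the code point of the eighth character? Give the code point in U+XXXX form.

Offset 0: leading byte 0xF1 = 11110001 → 4-byte char #1 = F1 91 A6 A3.
Offset 4: leading byte 0xC9 = 11001001 → 2-byte char #2 = C9 92.
Offset 6: leading byte 0xF0 = 11110000 → 4-byte char #3 = F0 90 8C B7.
Offset 10: leading byte 0xC5 = 11000101 → 2-byte char #4 = C5 9C.
Offset 12: leading byte 0x52 = 01010010 → 1-byte char #5 = 52.
Offset 13: leading byte 0xE9 = 11101001 → 3-byte char #6 = E9 A3 8E.
Offset 16: leading byte 0xE2 = 11100010 → 3-byte char #7 = E2 9B B9.
Offset 19: leading byte 0xF1 = 11110001 → 4-byte char #8 = F1 9A B0 A0.
Leading byte 0xF1 = 11110001 matches 11110xxx → 4-byte sequence.
Byte 1: 0xF1 = 11110001, payload 001 (3 bits).
Byte 2: 0x9A = 10011010 (10xxxxxx ✓), payload 011010.
Byte 3: 0xB0 = 10110000 (10xxxxxx ✓), payload 110000.
Byte 4: 0xA0 = 10100000 (10xxxxxx ✓), payload 100000.
Concatenate: 001011010110000100000 = 0x5AC20 (21 bits → U+5AC20).

U+5AC20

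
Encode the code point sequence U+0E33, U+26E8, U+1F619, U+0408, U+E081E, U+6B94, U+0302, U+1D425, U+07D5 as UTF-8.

E0 B8 B3 E2 9B A8 F0 9F 98 99 D0 88 F3 A0 A0 9E E6 AE 94 CC 82 F0 9D 90 A5 DF 95

U+0E33: 3-byte form → E0 B8 B3.
U+26E8: 3-byte form → E2 9B A8.
U+1F619: 4-byte form → F0 9F 98 99.
U+0408: 2-byte form → D0 88.
U+E081E: 4-byte form → F3 A0 A0 9E.
U+6B94: 3-byte form → E6 AE 94.
U+0302: 2-byte form → CC 82.
U+1D425: 4-byte form → F0 9D 90 A5.
U+07D5: 2-byte form → DF 95.
Concatenated (27 bytes): E0 B8 B3 E2 9B A8 F0 9F 98 99 D0 88 F3 A0 A0 9E E6 AE 94 CC 82 F0 9D 90 A5 DF 95.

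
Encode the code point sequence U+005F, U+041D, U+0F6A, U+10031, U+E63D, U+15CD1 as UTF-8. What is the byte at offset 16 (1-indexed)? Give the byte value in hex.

0xB3

1-indexed offset 16 is 0-indexed offset 15.
U+005F → 1-byte form 5F at offsets 0–0.
U+041D → 2-byte form D0 9D at offsets 1–2.
U+0F6A → 3-byte form E0 BD AA at offsets 3–5.
U+10031 → 4-byte form F0 90 80 B1 at offsets 6–9.
U+E63D → 3-byte form EE 98 BD at offsets 10–12.
U+15CD1 → 4-byte form F0 95 B3 91 at offsets 13–16.
Offset 15 falls in char 6's range; it's byte 3 of F0 95 B3 91 = 0xB3.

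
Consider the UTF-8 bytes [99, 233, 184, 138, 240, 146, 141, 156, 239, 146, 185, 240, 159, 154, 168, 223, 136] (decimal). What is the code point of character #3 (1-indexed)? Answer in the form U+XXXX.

U+1235C

Offset 0: leading byte 0x63 = 01100011 → 1-byte char #1 = 63.
Offset 1: leading byte 0xE9 = 11101001 → 3-byte char #2 = E9 B8 8A.
Offset 4: leading byte 0xF0 = 11110000 → 4-byte char #3 = F0 92 8D 9C.
Leading byte 0xF0 = 11110000 matches 11110xxx → 4-byte sequence.
Byte 1: 0xF0 = 11110000, payload 000 (3 bits).
Byte 2: 0x92 = 10010010 (10xxxxxx ✓), payload 010010.
Byte 3: 0x8D = 10001101 (10xxxxxx ✓), payload 001101.
Byte 4: 0x9C = 10011100 (10xxxxxx ✓), payload 011100.
Concatenate: 000010010001101011100 = 0x1235C (21 bits → U+1235C).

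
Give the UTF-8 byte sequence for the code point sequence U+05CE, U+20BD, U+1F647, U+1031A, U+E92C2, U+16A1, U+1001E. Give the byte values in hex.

D7 8E E2 82 BD F0 9F 99 87 F0 90 8C 9A F3 A9 8B 82 E1 9A A1 F0 90 80 9E

U+05CE: 2-byte form → D7 8E.
U+20BD: 3-byte form → E2 82 BD.
U+1F647: 4-byte form → F0 9F 99 87.
U+1031A: 4-byte form → F0 90 8C 9A.
U+E92C2: 4-byte form → F3 A9 8B 82.
U+16A1: 3-byte form → E1 9A A1.
U+1001E: 4-byte form → F0 90 80 9E.
Concatenated (24 bytes): D7 8E E2 82 BD F0 9F 99 87 F0 90 8C 9A F3 A9 8B 82 E1 9A A1 F0 90 80 9E.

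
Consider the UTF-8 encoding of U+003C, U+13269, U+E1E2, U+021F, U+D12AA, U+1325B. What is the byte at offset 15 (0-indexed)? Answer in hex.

0x93

U+003C → 1-byte form 3C at offsets 0–0.
U+13269 → 4-byte form F0 93 89 A9 at offsets 1–4.
U+E1E2 → 3-byte form EE 87 A2 at offsets 5–7.
U+021F → 2-byte form C8 9F at offsets 8–9.
U+D12AA → 4-byte form F3 91 8A AA at offsets 10–13.
U+1325B → 4-byte form F0 93 89 9B at offsets 14–17.
Offset 15 falls in char 6's range; it's byte 2 of F0 93 89 9B = 0x93.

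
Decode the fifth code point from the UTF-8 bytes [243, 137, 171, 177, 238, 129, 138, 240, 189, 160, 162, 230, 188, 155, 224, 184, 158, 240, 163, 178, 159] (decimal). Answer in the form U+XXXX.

Offset 0: leading byte 0xF3 = 11110011 → 4-byte char #1 = F3 89 AB B1.
Offset 4: leading byte 0xEE = 11101110 → 3-byte char #2 = EE 81 8A.
Offset 7: leading byte 0xF0 = 11110000 → 4-byte char #3 = F0 BD A0 A2.
Offset 11: leading byte 0xE6 = 11100110 → 3-byte char #4 = E6 BC 9B.
Offset 14: leading byte 0xE0 = 11100000 → 3-byte char #5 = E0 B8 9E.
Leading byte 0xE0 = 11100000 matches 1110xxxx → 3-byte sequence.
Byte 1: 0xE0 = 11100000, payload 0000 (4 bits).
Byte 2: 0xB8 = 10111000 (10xxxxxx ✓), payload 111000.
Byte 3: 0x9E = 10011110 (10xxxxxx ✓), payload 011110.
Concatenate: 0000111000011110 = 0xE1E (16 bits → U+0E1E).

U+0E1E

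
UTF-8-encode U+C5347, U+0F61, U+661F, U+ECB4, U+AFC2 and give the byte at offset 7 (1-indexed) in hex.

0xA1

1-indexed offset 7 is 0-indexed offset 6.
U+C5347 → 4-byte form F3 85 8D 87 at offsets 0–3.
U+0F61 → 3-byte form E0 BD A1 at offsets 4–6.
Offset 6 falls in char 2's range; it's byte 3 of E0 BD A1 = 0xA1.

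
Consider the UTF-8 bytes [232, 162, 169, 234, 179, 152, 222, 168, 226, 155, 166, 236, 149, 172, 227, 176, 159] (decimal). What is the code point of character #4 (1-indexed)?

U+26E6

Offset 0: leading byte 0xE8 = 11101000 → 3-byte char #1 = E8 A2 A9.
Offset 3: leading byte 0xEA = 11101010 → 3-byte char #2 = EA B3 98.
Offset 6: leading byte 0xDE = 11011110 → 2-byte char #3 = DE A8.
Offset 8: leading byte 0xE2 = 11100010 → 3-byte char #4 = E2 9B A6.
Leading byte 0xE2 = 11100010 matches 1110xxxx → 3-byte sequence.
Byte 1: 0xE2 = 11100010, payload 0010 (4 bits).
Byte 2: 0x9B = 10011011 (10xxxxxx ✓), payload 011011.
Byte 3: 0xA6 = 10100110 (10xxxxxx ✓), payload 100110.
Concatenate: 0010011011100110 = 0x26E6 (16 bits → U+26E6).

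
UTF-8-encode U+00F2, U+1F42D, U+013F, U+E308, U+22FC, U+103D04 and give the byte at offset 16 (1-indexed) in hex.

1-indexed offset 16 is 0-indexed offset 15.
U+00F2 → 2-byte form C3 B2 at offsets 0–1.
U+1F42D → 4-byte form F0 9F 90 AD at offsets 2–5.
U+013F → 2-byte form C4 BF at offsets 6–7.
U+E308 → 3-byte form EE 8C 88 at offsets 8–10.
U+22FC → 3-byte form E2 8B BC at offsets 11–13.
U+103D04 → 4-byte form F4 83 B4 84 at offsets 14–17.
Offset 15 falls in char 6's range; it's byte 2 of F4 83 B4 84 = 0x83.

0x83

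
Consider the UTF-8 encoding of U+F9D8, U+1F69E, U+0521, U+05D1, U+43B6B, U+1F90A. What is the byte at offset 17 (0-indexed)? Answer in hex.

U+F9D8 → 3-byte form EF A7 98 at offsets 0–2.
U+1F69E → 4-byte form F0 9F 9A 9E at offsets 3–6.
U+0521 → 2-byte form D4 A1 at offsets 7–8.
U+05D1 → 2-byte form D7 91 at offsets 9–10.
U+43B6B → 4-byte form F1 83 AD AB at offsets 11–14.
U+1F90A → 4-byte form F0 9F A4 8A at offsets 15–18.
Offset 17 falls in char 6's range; it's byte 3 of F0 9F A4 8A = 0xA4.

0xA4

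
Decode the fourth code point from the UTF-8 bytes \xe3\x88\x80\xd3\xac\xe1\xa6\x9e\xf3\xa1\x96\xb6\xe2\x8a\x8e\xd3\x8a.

U+E15B6

Offset 0: leading byte 0xE3 = 11100011 → 3-byte char #1 = E3 88 80.
Offset 3: leading byte 0xD3 = 11010011 → 2-byte char #2 = D3 AC.
Offset 5: leading byte 0xE1 = 11100001 → 3-byte char #3 = E1 A6 9E.
Offset 8: leading byte 0xF3 = 11110011 → 4-byte char #4 = F3 A1 96 B6.
Leading byte 0xF3 = 11110011 matches 11110xxx → 4-byte sequence.
Byte 1: 0xF3 = 11110011, payload 011 (3 bits).
Byte 2: 0xA1 = 10100001 (10xxxxxx ✓), payload 100001.
Byte 3: 0x96 = 10010110 (10xxxxxx ✓), payload 010110.
Byte 4: 0xB6 = 10110110 (10xxxxxx ✓), payload 110110.
Concatenate: 011100001010110110110 = 0xE15B6 (21 bits → U+E15B6).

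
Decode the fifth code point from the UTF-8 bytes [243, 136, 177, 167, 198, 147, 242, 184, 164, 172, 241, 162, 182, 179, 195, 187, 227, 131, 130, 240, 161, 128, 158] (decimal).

Offset 0: leading byte 0xF3 = 11110011 → 4-byte char #1 = F3 88 B1 A7.
Offset 4: leading byte 0xC6 = 11000110 → 2-byte char #2 = C6 93.
Offset 6: leading byte 0xF2 = 11110010 → 4-byte char #3 = F2 B8 A4 AC.
Offset 10: leading byte 0xF1 = 11110001 → 4-byte char #4 = F1 A2 B6 B3.
Offset 14: leading byte 0xC3 = 11000011 → 2-byte char #5 = C3 BB.
Leading byte 0xC3 = 11000011 matches 110xxxxx → 2-byte sequence.
Byte 1: 0xC3 = 11000011, payload 00011 (5 bits).
Byte 2: 0xBB = 10111011 (10xxxxxx ✓), payload 111011.
Concatenate: 00011111011 = 0xFB (11 bits → U+00FB).

U+00FB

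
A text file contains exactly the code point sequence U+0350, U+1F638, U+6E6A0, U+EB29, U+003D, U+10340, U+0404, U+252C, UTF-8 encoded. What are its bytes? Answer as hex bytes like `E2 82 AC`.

CD 90 F0 9F 98 B8 F1 AE 9A A0 EE AC A9 3D F0 90 8D 80 D0 84 E2 94 AC

U+0350: 2-byte form → CD 90.
U+1F638: 4-byte form → F0 9F 98 B8.
U+6E6A0: 4-byte form → F1 AE 9A A0.
U+EB29: 3-byte form → EE AC A9.
U+003D: 1-byte form → 3D.
U+10340: 4-byte form → F0 90 8D 80.
U+0404: 2-byte form → D0 84.
U+252C: 3-byte form → E2 94 AC.
Concatenated (23 bytes): CD 90 F0 9F 98 B8 F1 AE 9A A0 EE AC A9 3D F0 90 8D 80 D0 84 E2 94 AC.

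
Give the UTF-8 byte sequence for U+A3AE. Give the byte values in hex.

EA 8E AE

U+A3AE = 0xA3AE = 41902 decimal. In range U+0800–U+FFFF → 3-byte form: 1110xxxx 10xxxxxx 10xxxxxx.
Binary (16 bits): 1010001110101110.
Split 4+6+6: 1010 | 001110 | 101110.
Byte 1: 11101010 = 0xEA.
Byte 2: 10001110 = 0x8E.
Byte 3: 10101110 = 0xAE.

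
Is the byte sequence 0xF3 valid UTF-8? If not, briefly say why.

Leading byte 0xF3 = 11110011 → 4-byte form, but only 1 byte is present.

invalid (sequence truncated)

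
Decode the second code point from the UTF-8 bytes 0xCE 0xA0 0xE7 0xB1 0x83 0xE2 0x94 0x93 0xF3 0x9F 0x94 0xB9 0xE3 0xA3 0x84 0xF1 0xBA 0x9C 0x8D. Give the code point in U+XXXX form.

U+7C43

Offset 0: leading byte 0xCE = 11001110 → 2-byte char #1 = CE A0.
Offset 2: leading byte 0xE7 = 11100111 → 3-byte char #2 = E7 B1 83.
Leading byte 0xE7 = 11100111 matches 1110xxxx → 3-byte sequence.
Byte 1: 0xE7 = 11100111, payload 0111 (4 bits).
Byte 2: 0xB1 = 10110001 (10xxxxxx ✓), payload 110001.
Byte 3: 0x83 = 10000011 (10xxxxxx ✓), payload 000011.
Concatenate: 0111110001000011 = 0x7C43 (16 bits → U+7C43).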